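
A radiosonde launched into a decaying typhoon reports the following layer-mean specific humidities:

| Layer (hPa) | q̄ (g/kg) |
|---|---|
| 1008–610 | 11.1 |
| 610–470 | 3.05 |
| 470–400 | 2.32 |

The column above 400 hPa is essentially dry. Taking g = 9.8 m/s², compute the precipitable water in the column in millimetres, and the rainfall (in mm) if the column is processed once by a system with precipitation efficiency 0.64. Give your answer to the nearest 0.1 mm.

Precipitable water is the column-integrated vapour mass per unit area: PW = (1/g) Σ q̄ Δp, with q in kg/kg and Δp in Pa (1 kg/m² of water = 1 mm).
Layer 1008–610 hPa: Δp = 398 hPa = 39800 Pa, q̄ = 0.0111 kg/kg → 0.0111 × 39800 / 9.8 = 45.08 mm
Layer 610–470 hPa: Δp = 140 hPa = 14000 Pa, q̄ = 0.00305 kg/kg → 0.00305 × 14000 / 9.8 = 4.36 mm
Layer 470–400 hPa: Δp = 70 hPa = 7000 Pa, q̄ = 0.00232 kg/kg → 0.00232 × 7000 / 9.8 = 1.66 mm
PW = 45.08 + 4.36 + 1.66 = 51.10 ≈ 51.1 mm.
Rainfall = ε × PW = 0.64 × 51.1 = 32.7 mm.

PW ≈ 51.1 mm; rainfall ≈ 32.7 mm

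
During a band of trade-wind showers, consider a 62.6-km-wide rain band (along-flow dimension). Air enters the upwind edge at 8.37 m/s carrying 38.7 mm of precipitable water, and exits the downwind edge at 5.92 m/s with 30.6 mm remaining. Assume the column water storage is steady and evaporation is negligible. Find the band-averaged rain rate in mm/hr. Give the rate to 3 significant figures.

Column moisture flux per unit crosswind length is F = V × PW.
Inflow: F_in = 8.37 × 38.7 = 323.919 mm·m/s
Outflow: F_out = 5.92 × 30.6 = 181.152 mm·m/s
Steady-state rate R = (F_in − F_out)/L = (323.919 − 181.152) / 62600 m = 2.281e-03 mm/s.
R = 2.281e-03 × 3600 = 8.21 mm/hr.

R ≈ 8.21 mm/hr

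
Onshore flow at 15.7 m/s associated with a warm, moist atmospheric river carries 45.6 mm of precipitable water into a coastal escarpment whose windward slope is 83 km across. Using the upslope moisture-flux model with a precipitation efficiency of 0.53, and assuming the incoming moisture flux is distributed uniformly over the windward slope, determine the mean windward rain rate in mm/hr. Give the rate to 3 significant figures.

Incoming column moisture flux per unit ridge length: F = V × PW = 15.7 × 45.6 = 715.92 mm·m/s.
Spread over the 83 km slope with efficiency ε = 0.53: R = ε·F/W = 0.53 × 715.92 / 83000 m = 4.572e-03 mm/s.
R = 4.572e-03 × 3600 = 16.5 mm/hr.

R ≈ 16.5 mm/hr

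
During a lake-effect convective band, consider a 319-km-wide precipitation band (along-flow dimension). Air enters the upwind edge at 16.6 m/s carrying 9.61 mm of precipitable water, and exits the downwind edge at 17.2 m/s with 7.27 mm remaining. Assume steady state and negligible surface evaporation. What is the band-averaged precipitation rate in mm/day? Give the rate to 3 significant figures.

R ≈ 9.34 mm/day

Column moisture flux per unit crosswind length is F = V × PW.
Inflow: F_in = 16.6 × 9.61 = 159.526 mm·m/s
Outflow: F_out = 17.2 × 7.27 = 125.044 mm·m/s
Steady-state rate R = (F_in − F_out)/L = (159.526 − 125.044) / 319000 m = 1.081e-04 mm/s.
R = 1.081e-04 × 3600 × 24 = 9.34 mm/day.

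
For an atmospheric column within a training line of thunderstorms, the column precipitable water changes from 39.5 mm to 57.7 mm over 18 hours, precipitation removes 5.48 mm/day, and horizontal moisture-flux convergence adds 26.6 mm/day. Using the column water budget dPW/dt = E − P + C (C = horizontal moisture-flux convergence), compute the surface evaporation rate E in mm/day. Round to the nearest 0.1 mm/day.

E ≈ 3.1 mm/day

dPW/dt = (57.7 − 39.5) mm / (18/24 day) = +24.267 mm/day.
E = dPW/dt + P − C = (+24.267) + 5.48 − (26.6) = 3.1 mm/day.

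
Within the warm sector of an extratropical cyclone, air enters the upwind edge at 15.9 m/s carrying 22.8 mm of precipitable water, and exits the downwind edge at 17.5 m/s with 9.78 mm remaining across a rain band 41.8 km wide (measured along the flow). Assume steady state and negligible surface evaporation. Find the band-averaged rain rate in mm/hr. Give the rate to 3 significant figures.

R ≈ 16.5 mm/hr

Column moisture flux per unit crosswind length is F = V × PW.
Inflow: F_in = 15.9 × 22.8 = 362.52 mm·m/s
Outflow: F_out = 17.5 × 9.78 = 171.15 mm·m/s
Steady-state rate R = (F_in − F_out)/L = (362.52 − 171.15) / 41800 m = 4.578e-03 mm/s.
R = 4.578e-03 × 3600 = 16.5 mm/hr.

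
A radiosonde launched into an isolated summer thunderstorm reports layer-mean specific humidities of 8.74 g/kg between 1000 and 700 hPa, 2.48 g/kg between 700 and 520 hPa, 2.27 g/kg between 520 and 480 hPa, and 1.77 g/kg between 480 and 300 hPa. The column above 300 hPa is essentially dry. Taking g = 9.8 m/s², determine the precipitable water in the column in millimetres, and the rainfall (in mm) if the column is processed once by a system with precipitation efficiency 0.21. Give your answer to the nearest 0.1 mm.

PW ≈ 35.5 mm; rainfall ≈ 7.5 mm

Precipitable water is the column-integrated vapour mass per unit area: PW = (1/g) Σ q̄ Δp, with q in kg/kg and Δp in Pa (1 kg/m² of water = 1 mm).
Layer 1000–700 hPa: Δp = 300 hPa = 30000 Pa, q̄ = 0.00874 kg/kg → 0.00874 × 30000 / 9.8 = 26.76 mm
Layer 700–520 hPa: Δp = 180 hPa = 18000 Pa, q̄ = 0.00248 kg/kg → 0.00248 × 18000 / 9.8 = 4.56 mm
Layer 520–480 hPa: Δp = 40 hPa = 4000 Pa, q̄ = 0.00227 kg/kg → 0.00227 × 4000 / 9.8 = 0.93 mm
Layer 480–300 hPa: Δp = 180 hPa = 18000 Pa, q̄ = 0.00177 kg/kg → 0.00177 × 18000 / 9.8 = 3.25 mm
PW = 26.76 + 4.56 + 0.93 + 3.25 = 35.50 ≈ 35.5 mm.
Rainfall = ε × PW = 0.21 × 35.5 = 7.5 mm.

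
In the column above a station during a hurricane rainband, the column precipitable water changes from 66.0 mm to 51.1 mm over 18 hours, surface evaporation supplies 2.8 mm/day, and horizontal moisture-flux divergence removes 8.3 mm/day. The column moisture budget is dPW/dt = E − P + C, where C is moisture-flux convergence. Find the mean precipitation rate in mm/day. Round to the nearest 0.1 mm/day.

dPW/dt = (51.1 − 66.0) mm / (18/24 day) = -19.867 mm/day.
P = E + C − dPW/dt = 2.8 + (-8.3) − (-19.867) = 14.4 mm/day.

P ≈ 14.4 mm/day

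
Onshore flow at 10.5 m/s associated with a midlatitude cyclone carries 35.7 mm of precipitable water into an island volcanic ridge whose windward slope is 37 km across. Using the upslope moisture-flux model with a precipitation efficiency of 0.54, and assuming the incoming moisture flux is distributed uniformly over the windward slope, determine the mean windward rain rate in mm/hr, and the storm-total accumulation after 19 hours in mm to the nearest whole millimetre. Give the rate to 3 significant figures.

R ≈ 19.7 mm/hr; total ≈ 374 mm

Incoming column moisture flux per unit ridge length: F = V × PW = 10.5 × 35.7 = 374.85 mm·m/s.
Spread over the 37 km slope with efficiency ε = 0.54: R = ε·F/W = 0.54 × 374.85 / 37000 m = 5.471e-03 mm/s.
R = 5.471e-03 × 3600 = 19.7 mm/hr.
Over 19 h: total = 19.7 × 19 = 374.3 ≈ 374 mm.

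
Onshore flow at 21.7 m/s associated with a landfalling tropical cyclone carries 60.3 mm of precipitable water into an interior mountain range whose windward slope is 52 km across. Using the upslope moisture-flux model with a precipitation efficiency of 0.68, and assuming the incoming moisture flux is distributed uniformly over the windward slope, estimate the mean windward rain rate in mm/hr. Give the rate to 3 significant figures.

R ≈ 61.6 mm/hr

Incoming column moisture flux per unit ridge length: F = V × PW = 21.7 × 60.3 = 1308.51 mm·m/s.
Spread over the 52 km slope with efficiency ε = 0.68: R = ε·F/W = 0.68 × 1308.51 / 52000 m = 1.711e-02 mm/s.
R = 1.711e-02 × 3600 = 61.6 mm/hr.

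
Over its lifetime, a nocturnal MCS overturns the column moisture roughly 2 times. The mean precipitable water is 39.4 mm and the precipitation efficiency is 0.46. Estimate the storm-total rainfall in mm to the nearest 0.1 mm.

Each cycle deposits ε × PW = 0.46 × 39.4 = 18.124 mm.
Over 2 cycles: 2 × 18.124 = 36.2 mm.

rainfall ≈ 36.2 mm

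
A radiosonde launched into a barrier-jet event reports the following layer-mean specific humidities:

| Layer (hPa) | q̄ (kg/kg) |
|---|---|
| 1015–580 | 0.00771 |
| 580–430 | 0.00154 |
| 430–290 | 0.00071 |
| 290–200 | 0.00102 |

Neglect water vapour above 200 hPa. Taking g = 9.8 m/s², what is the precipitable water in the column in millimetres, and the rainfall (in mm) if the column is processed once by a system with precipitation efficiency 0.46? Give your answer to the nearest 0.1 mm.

PW ≈ 38.5 mm; rainfall ≈ 17.7 mm

Precipitable water is the column-integrated vapour mass per unit area: PW = (1/g) Σ q̄ Δp, with q in kg/kg and Δp in Pa (1 kg/m² of water = 1 mm).
Layer 1015–580 hPa: Δp = 435 hPa = 43500 Pa, q̄ = 0.00771 kg/kg → 0.00771 × 43500 / 9.8 = 34.22 mm
Layer 580–430 hPa: Δp = 150 hPa = 15000 Pa, q̄ = 0.00154 kg/kg → 0.00154 × 15000 / 9.8 = 2.36 mm
Layer 430–290 hPa: Δp = 140 hPa = 14000 Pa, q̄ = 0.00071 kg/kg → 0.00071 × 14000 / 9.8 = 1.01 mm
Layer 290–200 hPa: Δp = 90 hPa = 9000 Pa, q̄ = 0.00102 kg/kg → 0.00102 × 9000 / 9.8 = 0.94 mm
PW = 34.22 + 2.36 + 1.01 + 0.94 = 38.53 ≈ 38.5 mm.
Rainfall = ε × PW = 0.46 × 38.5 = 17.7 mm.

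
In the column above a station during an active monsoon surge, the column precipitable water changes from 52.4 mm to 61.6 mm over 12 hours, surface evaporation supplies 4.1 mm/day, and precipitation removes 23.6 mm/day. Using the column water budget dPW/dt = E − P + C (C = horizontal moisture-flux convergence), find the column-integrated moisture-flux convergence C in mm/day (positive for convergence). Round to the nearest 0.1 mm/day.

C ≈ 37.9 mm/day

dPW/dt = (61.6 − 52.4) mm / (12/24 day) = +18.400 mm/day.
C = dPW/dt − E + P = (+18.400) − 4.1 + 23.6 = 37.9 mm/day.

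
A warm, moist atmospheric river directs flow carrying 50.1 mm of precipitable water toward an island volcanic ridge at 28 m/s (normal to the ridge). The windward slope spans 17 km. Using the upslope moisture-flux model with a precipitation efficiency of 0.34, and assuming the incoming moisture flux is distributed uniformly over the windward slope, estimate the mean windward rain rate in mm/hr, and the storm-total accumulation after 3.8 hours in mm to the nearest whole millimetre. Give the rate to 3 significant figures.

R ≈ 101 mm/hr; total ≈ 384 mm

Incoming column moisture flux per unit ridge length: F = V × PW = 28 × 50.1 = 1402.8 mm·m/s.
Spread over the 17 km slope with efficiency ε = 0.34: R = ε·F/W = 0.34 × 1402.8 / 17000 m = 2.806e-02 mm/s.
R = 2.806e-02 × 3600 = 101 mm/hr.
Over 3.8 h: total = 101 × 3.8 = 383.8 ≈ 384 mm.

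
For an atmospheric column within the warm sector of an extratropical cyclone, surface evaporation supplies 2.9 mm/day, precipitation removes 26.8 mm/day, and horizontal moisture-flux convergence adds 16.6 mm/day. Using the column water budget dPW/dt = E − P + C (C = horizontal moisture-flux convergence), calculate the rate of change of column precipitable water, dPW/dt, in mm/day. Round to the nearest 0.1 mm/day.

dPW/dt ≈ -7.3 mm/day

dPW/dt = E − P + C = 2.9 − 26.8 + (16.6) = -7.3 mm/day.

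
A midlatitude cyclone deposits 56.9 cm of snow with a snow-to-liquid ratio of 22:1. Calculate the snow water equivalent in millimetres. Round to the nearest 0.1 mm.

SWE ≈ 25.9 mm

SWE = snow depth / ratio = 56.9 cm / 22 = 2.586 cm = 25.9 mm.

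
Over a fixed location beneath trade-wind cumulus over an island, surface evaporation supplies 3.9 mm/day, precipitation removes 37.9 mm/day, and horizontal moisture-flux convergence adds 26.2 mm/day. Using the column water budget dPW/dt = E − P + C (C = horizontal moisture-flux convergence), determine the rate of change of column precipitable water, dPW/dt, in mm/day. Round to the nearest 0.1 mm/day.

dPW/dt ≈ -7.8 mm/day

dPW/dt = E − P + C = 3.9 − 37.9 + (26.2) = -7.8 mm/day.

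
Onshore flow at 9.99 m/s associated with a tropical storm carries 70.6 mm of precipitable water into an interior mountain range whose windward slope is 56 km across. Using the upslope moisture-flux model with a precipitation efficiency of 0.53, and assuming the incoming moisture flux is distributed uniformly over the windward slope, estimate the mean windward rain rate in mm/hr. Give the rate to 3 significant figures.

R ≈ 24.0 mm/hr

Incoming column moisture flux per unit ridge length: F = V × PW = 9.99 × 70.6 = 705.294 mm·m/s.
Spread over the 56 km slope with efficiency ε = 0.53: R = ε·F/W = 0.53 × 705.294 / 56000 m = 6.675e-03 mm/s.
R = 6.675e-03 × 3600 = 24.0 mm/hr.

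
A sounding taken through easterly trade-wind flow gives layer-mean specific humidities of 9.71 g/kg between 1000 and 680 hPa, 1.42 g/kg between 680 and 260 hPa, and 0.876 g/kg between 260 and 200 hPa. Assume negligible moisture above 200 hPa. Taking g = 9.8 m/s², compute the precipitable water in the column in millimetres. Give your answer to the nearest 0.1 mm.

Precipitable water is the column-integrated vapour mass per unit area: PW = (1/g) Σ q̄ Δp, with q in kg/kg and Δp in Pa (1 kg/m² of water = 1 mm).
Layer 1000–680 hPa: Δp = 320 hPa = 32000 Pa, q̄ = 0.00971 kg/kg → 0.00971 × 32000 / 9.8 = 31.71 mm
Layer 680–260 hPa: Δp = 420 hPa = 42000 Pa, q̄ = 0.00142 kg/kg → 0.00142 × 42000 / 9.8 = 6.09 mm
Layer 260–200 hPa: Δp = 60 hPa = 6000 Pa, q̄ = 0.000876 kg/kg → 0.000876 × 6000 / 9.8 = 0.54 mm
PW = 31.71 + 6.09 + 0.54 = 38.34 ≈ 38.3 mm.

PW ≈ 38.3 mm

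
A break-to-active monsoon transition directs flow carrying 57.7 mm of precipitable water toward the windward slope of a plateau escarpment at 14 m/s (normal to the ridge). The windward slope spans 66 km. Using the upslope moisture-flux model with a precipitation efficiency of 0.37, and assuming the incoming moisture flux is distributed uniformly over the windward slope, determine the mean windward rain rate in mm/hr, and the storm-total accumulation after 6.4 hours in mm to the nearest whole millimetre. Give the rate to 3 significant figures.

R ≈ 16.3 mm/hr; total ≈ 104 mm

Incoming column moisture flux per unit ridge length: F = V × PW = 14 × 57.7 = 807.8 mm·m/s.
Spread over the 66 km slope with efficiency ε = 0.37: R = ε·F/W = 0.37 × 807.8 / 66000 m = 4.529e-03 mm/s.
R = 4.529e-03 × 3600 = 16.3 mm/hr.
Over 6.4 h: total = 16.3 × 6.4 = 104.32 ≈ 104 mm.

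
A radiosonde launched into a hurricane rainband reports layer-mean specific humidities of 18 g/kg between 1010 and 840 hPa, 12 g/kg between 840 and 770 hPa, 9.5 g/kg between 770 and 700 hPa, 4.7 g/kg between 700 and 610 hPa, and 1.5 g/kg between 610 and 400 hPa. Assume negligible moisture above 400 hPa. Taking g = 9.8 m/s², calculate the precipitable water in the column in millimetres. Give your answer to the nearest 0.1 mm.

Precipitable water is the column-integrated vapour mass per unit area: PW = (1/g) Σ q̄ Δp, with q in kg/kg and Δp in Pa (1 kg/m² of water = 1 mm).
Layer 1010–840 hPa: Δp = 170 hPa = 17000 Pa, q̄ = 0.018 kg/kg → 0.018 × 17000 / 9.8 = 31.22 mm
Layer 840–770 hPa: Δp = 70 hPa = 7000 Pa, q̄ = 0.012 kg/kg → 0.012 × 7000 / 9.8 = 8.57 mm
Layer 770–700 hPa: Δp = 70 hPa = 7000 Pa, q̄ = 0.0095 kg/kg → 0.0095 × 7000 / 9.8 = 6.79 mm
Layer 700–610 hPa: Δp = 90 hPa = 9000 Pa, q̄ = 0.0047 kg/kg → 0.0047 × 9000 / 9.8 = 4.32 mm
Layer 610–400 hPa: Δp = 210 hPa = 21000 Pa, q̄ = 0.0015 kg/kg → 0.0015 × 21000 / 9.8 = 3.21 mm
PW = 31.22 + 8.57 + 6.79 + 4.32 + 3.21 = 54.11 ≈ 54.1 mm.

PW ≈ 54.1 mm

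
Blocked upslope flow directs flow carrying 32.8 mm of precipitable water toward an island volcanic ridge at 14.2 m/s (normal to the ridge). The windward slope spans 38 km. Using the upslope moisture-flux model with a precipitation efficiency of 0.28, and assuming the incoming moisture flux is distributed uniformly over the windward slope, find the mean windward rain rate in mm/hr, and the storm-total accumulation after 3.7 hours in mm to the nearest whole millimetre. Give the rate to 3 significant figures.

R ≈ 12.4 mm/hr; total ≈ 46 mm

Incoming column moisture flux per unit ridge length: F = V × PW = 14.2 × 32.8 = 465.76 mm·m/s.
Spread over the 38 km slope with efficiency ε = 0.28: R = ε·F/W = 0.28 × 465.76 / 38000 m = 3.432e-03 mm/s.
R = 3.432e-03 × 3600 = 12.4 mm/hr.
Over 3.7 h: total = 12.4 × 3.7 = 45.88 ≈ 46 mm.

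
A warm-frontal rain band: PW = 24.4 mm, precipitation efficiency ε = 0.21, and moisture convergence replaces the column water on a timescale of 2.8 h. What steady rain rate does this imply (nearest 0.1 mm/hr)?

Each overturning extracts ε × PW = 0.21 × 24.4 = 5.124 mm.
Rate = ε·PW / τ = 5.124 / 2.8 h = 1.8 mm/hr.

R ≈ 1.8 mm/hr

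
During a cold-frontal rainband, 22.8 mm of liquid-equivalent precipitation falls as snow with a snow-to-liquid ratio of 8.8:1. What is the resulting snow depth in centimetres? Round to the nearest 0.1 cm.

Snow depth = liquid × ratio = 22.8 mm × 8.8 = 200.64 mm = 20.1 cm.

snow depth ≈ 20.1 cm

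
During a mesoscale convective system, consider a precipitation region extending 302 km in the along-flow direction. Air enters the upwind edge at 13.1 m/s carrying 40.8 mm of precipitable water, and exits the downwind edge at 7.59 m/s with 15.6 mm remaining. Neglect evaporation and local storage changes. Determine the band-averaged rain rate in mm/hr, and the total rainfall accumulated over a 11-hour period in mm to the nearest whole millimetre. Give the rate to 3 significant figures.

Column moisture flux per unit crosswind length is F = V × PW.
Inflow: F_in = 13.1 × 40.8 = 534.48 mm·m/s
Outflow: F_out = 7.59 × 15.6 = 118.404 mm·m/s
Steady-state rate R = (F_in − F_out)/L = (534.48 − 118.404) / 302000 m = 1.378e-03 mm/s.
R = 1.378e-03 × 3600 = 4.96 mm/hr.
Over 11 h: total = 4.96 × 11 = 54.56 ≈ 55 mm.

R ≈ 4.96 mm/hr; total ≈ 55 mm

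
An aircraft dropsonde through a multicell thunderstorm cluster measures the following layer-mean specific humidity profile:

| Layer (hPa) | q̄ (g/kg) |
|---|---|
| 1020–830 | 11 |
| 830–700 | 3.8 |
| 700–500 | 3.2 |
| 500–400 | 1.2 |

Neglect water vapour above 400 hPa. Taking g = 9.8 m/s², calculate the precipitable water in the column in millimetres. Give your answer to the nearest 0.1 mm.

PW ≈ 34.1 mm

Precipitable water is the column-integrated vapour mass per unit area: PW = (1/g) Σ q̄ Δp, with q in kg/kg and Δp in Pa (1 kg/m² of water = 1 mm).
Layer 1020–830 hPa: Δp = 190 hPa = 19000 Pa, q̄ = 0.011 kg/kg → 0.011 × 19000 / 9.8 = 21.33 mm
Layer 830–700 hPa: Δp = 130 hPa = 13000 Pa, q̄ = 0.0038 kg/kg → 0.0038 × 13000 / 9.8 = 5.04 mm
Layer 700–500 hPa: Δp = 200 hPa = 20000 Pa, q̄ = 0.0032 kg/kg → 0.0032 × 20000 / 9.8 = 6.53 mm
Layer 500–400 hPa: Δp = 100 hPa = 10000 Pa, q̄ = 0.0012 kg/kg → 0.0012 × 10000 / 9.8 = 1.22 mm
PW = 21.33 + 5.04 + 6.53 + 1.22 = 34.12 ≈ 34.1 mm.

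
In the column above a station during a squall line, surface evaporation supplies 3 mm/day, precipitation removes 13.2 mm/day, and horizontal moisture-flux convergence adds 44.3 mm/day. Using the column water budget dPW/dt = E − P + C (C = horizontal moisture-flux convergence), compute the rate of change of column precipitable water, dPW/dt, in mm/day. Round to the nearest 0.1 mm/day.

dPW/dt = E − P + C = 3 − 13.2 + (44.3) = 34.1 mm/day.

dPW/dt ≈ 34.1 mm/day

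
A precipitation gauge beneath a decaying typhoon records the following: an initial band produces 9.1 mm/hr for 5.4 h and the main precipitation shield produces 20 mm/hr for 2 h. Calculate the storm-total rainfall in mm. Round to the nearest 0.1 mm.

total ≈ 89.1 mm

Total = Σ Rᵢ Δtᵢ = 9.1 × 5.4 + 20 × 2
      = 49.14 + 40 = 89.1 mm.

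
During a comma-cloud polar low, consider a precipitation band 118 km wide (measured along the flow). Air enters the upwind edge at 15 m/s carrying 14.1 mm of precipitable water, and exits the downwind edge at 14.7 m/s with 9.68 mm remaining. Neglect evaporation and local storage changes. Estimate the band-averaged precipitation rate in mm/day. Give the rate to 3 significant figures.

R ≈ 50.7 mm/day

Column moisture flux per unit crosswind length is F = V × PW.
Inflow: F_in = 15 × 14.1 = 211.5 mm·m/s
Outflow: F_out = 14.7 × 9.68 = 142.296 mm·m/s
Steady-state rate R = (F_in − F_out)/L = (211.5 − 142.296) / 118000 m = 5.865e-04 mm/s.
R = 5.865e-04 × 3600 × 24 = 50.7 mm/day.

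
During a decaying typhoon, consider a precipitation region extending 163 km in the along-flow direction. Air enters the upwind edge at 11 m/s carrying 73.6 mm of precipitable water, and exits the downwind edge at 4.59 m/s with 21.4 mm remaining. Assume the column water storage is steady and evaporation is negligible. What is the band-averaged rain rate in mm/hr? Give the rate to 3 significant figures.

Column moisture flux per unit crosswind length is F = V × PW.
Inflow: F_in = 11 × 73.6 = 809.6 mm·m/s
Outflow: F_out = 4.59 × 21.4 = 98.226 mm·m/s
Steady-state rate R = (F_in − F_out)/L = (809.6 − 98.226) / 163000 m = 4.364e-03 mm/s.
R = 4.364e-03 × 3600 = 15.7 mm/hr.

R ≈ 15.7 mm/hr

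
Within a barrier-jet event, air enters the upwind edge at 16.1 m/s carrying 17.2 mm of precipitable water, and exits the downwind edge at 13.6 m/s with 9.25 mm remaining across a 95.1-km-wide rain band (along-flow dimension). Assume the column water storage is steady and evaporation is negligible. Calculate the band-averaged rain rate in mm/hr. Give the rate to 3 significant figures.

Column moisture flux per unit crosswind length is F = V × PW.
Inflow: F_in = 16.1 × 17.2 = 276.92 mm·m/s
Outflow: F_out = 13.6 × 9.25 = 125.8 mm·m/s
Steady-state rate R = (F_in − F_out)/L = (276.92 − 125.8) / 95100 m = 1.589e-03 mm/s.
R = 1.589e-03 × 3600 = 5.72 mm/hr.

R ≈ 5.72 mm/hr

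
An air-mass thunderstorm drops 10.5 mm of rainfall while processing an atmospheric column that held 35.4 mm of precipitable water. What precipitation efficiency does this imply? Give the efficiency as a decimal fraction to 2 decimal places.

ε ≈ 0.30

ε = rainfall / PW = 10.5 / 35.4 = 0.30.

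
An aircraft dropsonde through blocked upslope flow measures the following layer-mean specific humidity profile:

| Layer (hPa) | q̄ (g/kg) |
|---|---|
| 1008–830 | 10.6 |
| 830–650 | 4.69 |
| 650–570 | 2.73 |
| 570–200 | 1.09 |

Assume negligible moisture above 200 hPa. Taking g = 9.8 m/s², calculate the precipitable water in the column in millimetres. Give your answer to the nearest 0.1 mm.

Precipitable water is the column-integrated vapour mass per unit area: PW = (1/g) Σ q̄ Δp, with q in kg/kg and Δp in Pa (1 kg/m² of water = 1 mm).
Layer 1008–830 hPa: Δp = 178 hPa = 17800 Pa, q̄ = 0.0106 kg/kg → 0.0106 × 17800 / 9.8 = 19.25 mm
Layer 830–650 hPa: Δp = 180 hPa = 18000 Pa, q̄ = 0.00469 kg/kg → 0.00469 × 18000 / 9.8 = 8.61 mm
Layer 650–570 hPa: Δp = 80 hPa = 8000 Pa, q̄ = 0.00273 kg/kg → 0.00273 × 8000 / 9.8 = 2.23 mm
Layer 570–200 hPa: Δp = 370 hPa = 37000 Pa, q̄ = 0.00109 kg/kg → 0.00109 × 37000 / 9.8 = 4.12 mm
PW = 19.25 + 8.61 + 2.23 + 4.12 = 34.21 ≈ 34.2 mm.

PW ≈ 34.2 mm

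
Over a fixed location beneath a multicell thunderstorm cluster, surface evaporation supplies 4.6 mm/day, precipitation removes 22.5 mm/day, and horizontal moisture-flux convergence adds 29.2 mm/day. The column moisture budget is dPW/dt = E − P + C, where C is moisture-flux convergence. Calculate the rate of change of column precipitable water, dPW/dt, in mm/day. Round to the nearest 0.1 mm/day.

dPW/dt = E − P + C = 4.6 − 22.5 + (29.2) = 11.3 mm/day.

dPW/dt ≈ 11.3 mm/day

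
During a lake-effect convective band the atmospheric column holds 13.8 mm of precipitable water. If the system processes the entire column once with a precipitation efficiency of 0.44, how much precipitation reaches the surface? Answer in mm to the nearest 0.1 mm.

precipitation ≈ 6.1 mm

Precipitation = ε × PW = 0.44 × 13.8 = 6.1 mm.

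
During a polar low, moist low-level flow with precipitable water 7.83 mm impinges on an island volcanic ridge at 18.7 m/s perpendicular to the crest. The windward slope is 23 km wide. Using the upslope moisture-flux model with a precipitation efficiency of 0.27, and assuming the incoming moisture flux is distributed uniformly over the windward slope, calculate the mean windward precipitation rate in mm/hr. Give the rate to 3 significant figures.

R ≈ 6.19 mm/hr

Incoming column moisture flux per unit ridge length: F = V × PW = 18.7 × 7.83 = 146.421 mm·m/s.
Spread over the 23 km slope with efficiency ε = 0.27: R = ε·F/W = 0.27 × 146.421 / 23000 m = 1.719e-03 mm/s.
R = 1.719e-03 × 3600 = 6.19 mm/hr.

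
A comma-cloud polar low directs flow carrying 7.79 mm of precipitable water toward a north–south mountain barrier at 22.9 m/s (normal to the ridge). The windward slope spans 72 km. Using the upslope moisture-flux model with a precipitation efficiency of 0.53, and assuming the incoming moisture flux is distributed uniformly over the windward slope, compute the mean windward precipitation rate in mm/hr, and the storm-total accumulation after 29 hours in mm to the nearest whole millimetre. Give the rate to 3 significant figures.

Incoming column moisture flux per unit ridge length: F = V × PW = 22.9 × 7.79 = 178.391 mm·m/s.
Spread over the 72 km slope with efficiency ε = 0.53: R = ε·F/W = 0.53 × 178.391 / 72000 m = 1.313e-03 mm/s.
R = 1.313e-03 × 3600 = 4.73 mm/hr.
Over 29 h: total = 4.73 × 29 = 137.17 ≈ 137 mm.

R ≈ 4.73 mm/hr; total ≈ 137 mm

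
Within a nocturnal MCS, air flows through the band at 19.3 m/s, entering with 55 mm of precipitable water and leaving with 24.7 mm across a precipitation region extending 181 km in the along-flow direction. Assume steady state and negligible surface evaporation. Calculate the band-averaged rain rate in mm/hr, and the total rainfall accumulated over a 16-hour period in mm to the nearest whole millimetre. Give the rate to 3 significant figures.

Column moisture flux per unit crosswind length is F = V × PW.
Inflow: F_in = 19.3 × 55 = 1061.5 mm·m/s
Outflow: F_out = 19.3 × 24.7 = 476.71 mm·m/s
Steady-state rate R = (F_in − F_out)/L = (1061.5 − 476.71) / 181000 m = 3.231e-03 mm/s.
R = 3.231e-03 × 3600 = 11.6 mm/hr.
Over 16 h: total = 11.6 × 16 = 185.6 ≈ 186 mm.

R ≈ 11.6 mm/hr; total ≈ 186 mm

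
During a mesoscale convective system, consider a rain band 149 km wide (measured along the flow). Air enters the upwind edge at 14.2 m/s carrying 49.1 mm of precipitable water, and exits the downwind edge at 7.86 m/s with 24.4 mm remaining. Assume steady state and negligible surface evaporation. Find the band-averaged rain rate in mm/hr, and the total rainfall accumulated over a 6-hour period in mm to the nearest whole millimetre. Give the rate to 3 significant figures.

Column moisture flux per unit crosswind length is F = V × PW.
Inflow: F_in = 14.2 × 49.1 = 697.22 mm·m/s
Outflow: F_out = 7.86 × 24.4 = 191.784 mm·m/s
Steady-state rate R = (F_in − F_out)/L = (697.22 − 191.784) / 149000 m = 3.392e-03 mm/s.
R = 3.392e-03 × 3600 = 12.2 mm/hr.
Over 6 h: total = 12.2 × 6 = 73.2 ≈ 73 mm.

R ≈ 12.2 mm/hr; total ≈ 73 mm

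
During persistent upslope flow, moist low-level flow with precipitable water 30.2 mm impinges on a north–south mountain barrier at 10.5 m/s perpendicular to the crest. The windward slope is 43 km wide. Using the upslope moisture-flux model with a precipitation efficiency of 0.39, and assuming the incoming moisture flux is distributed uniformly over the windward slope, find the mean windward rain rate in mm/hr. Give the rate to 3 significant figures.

R ≈ 10.4 mm/hr

Incoming column moisture flux per unit ridge length: F = V × PW = 10.5 × 30.2 = 317.1 mm·m/s.
Spread over the 43 km slope with efficiency ε = 0.39: R = ε·F/W = 0.39 × 317.1 / 43000 m = 2.876e-03 mm/s.
R = 2.876e-03 × 3600 = 10.4 mm/hr.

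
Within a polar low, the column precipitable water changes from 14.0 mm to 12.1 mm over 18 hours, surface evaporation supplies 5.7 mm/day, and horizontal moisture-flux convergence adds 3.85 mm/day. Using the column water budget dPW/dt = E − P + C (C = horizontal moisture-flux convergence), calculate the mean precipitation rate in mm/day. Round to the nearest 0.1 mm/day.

dPW/dt = (12.1 − 14.0) mm / (18/24 day) = -2.533 mm/day.
P = E + C − dPW/dt = 5.7 + (3.85) − (-2.533) = 12.1 mm/day.

P ≈ 12.1 mm/day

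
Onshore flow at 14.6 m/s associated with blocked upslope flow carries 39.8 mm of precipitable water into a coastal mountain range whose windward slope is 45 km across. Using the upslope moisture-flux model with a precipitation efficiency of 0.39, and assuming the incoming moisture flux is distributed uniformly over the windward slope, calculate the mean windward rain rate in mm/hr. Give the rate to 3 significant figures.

Incoming column moisture flux per unit ridge length: F = V × PW = 14.6 × 39.8 = 581.08 mm·m/s.
Spread over the 45 km slope with efficiency ε = 0.39: R = ε·F/W = 0.39 × 581.08 / 45000 m = 5.036e-03 mm/s.
R = 5.036e-03 × 3600 = 18.1 mm/hr.

R ≈ 18.1 mm/hr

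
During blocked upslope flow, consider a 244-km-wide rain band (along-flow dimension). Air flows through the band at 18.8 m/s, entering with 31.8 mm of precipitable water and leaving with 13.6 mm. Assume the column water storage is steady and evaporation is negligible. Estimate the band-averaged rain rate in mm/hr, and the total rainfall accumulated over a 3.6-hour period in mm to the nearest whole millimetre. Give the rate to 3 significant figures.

Column moisture flux per unit crosswind length is F = V × PW.
Inflow: F_in = 18.8 × 31.8 = 597.84 mm·m/s
Outflow: F_out = 18.8 × 13.6 = 255.68 mm·m/s
Steady-state rate R = (F_in − F_out)/L = (597.84 − 255.68) / 244000 m = 1.402e-03 mm/s.
R = 1.402e-03 × 3600 = 5.05 mm/hr.
Over 3.6 h: total = 5.05 × 3.6 = 18.18 ≈ 18 mm.

R ≈ 5.05 mm/hr; total ≈ 18 mm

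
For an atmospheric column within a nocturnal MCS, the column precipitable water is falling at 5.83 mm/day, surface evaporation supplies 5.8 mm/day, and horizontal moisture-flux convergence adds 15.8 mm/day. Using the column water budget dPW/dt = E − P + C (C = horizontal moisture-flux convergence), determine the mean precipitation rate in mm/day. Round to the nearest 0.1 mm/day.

P ≈ 27.4 mm/day

dPW/dt = -5.83 mm/day.
P = E + C − dPW/dt = 5.8 + (15.8) − (-5.83) = 27.4 mm/day.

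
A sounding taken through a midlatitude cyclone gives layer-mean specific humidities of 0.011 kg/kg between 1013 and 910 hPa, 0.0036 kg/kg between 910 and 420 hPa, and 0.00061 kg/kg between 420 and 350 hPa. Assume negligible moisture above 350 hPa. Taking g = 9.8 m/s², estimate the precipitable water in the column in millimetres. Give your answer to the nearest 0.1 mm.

PW ≈ 30.0 mm

Precipitable water is the column-integrated vapour mass per unit area: PW = (1/g) Σ q̄ Δp, with q in kg/kg and Δp in Pa (1 kg/m² of water = 1 mm).
Layer 1013–910 hPa: Δp = 103 hPa = 10300 Pa, q̄ = 0.011 kg/kg → 0.011 × 10300 / 9.8 = 11.56 mm
Layer 910–420 hPa: Δp = 490 hPa = 49000 Pa, q̄ = 0.0036 kg/kg → 0.0036 × 49000 / 9.8 = 18.00 mm
Layer 420–350 hPa: Δp = 70 hPa = 7000 Pa, q̄ = 0.00061 kg/kg → 0.00061 × 7000 / 9.8 = 0.44 mm
PW = 11.56 + 18.00 + 0.44 = 30.00 ≈ 30.0 mm.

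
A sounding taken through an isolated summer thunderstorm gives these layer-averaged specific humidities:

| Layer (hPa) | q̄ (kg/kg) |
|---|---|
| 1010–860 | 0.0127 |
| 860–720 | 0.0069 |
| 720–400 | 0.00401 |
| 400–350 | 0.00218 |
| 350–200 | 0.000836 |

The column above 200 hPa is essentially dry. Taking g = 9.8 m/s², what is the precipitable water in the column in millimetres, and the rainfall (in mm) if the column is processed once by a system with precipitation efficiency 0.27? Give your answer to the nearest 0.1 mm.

PW ≈ 44.8 mm; rainfall ≈ 12.1 mm

Precipitable water is the column-integrated vapour mass per unit area: PW = (1/g) Σ q̄ Δp, with q in kg/kg and Δp in Pa (1 kg/m² of water = 1 mm).
Layer 1010–860 hPa: Δp = 150 hPa = 15000 Pa, q̄ = 0.0127 kg/kg → 0.0127 × 15000 / 9.8 = 19.44 mm
Layer 860–720 hPa: Δp = 140 hPa = 14000 Pa, q̄ = 0.0069 kg/kg → 0.0069 × 14000 / 9.8 = 9.86 mm
Layer 720–400 hPa: Δp = 320 hPa = 32000 Pa, q̄ = 0.00401 kg/kg → 0.00401 × 32000 / 9.8 = 13.09 mm
Layer 400–350 hPa: Δp = 50 hPa = 5000 Pa, q̄ = 0.00218 kg/kg → 0.00218 × 5000 / 9.8 = 1.11 mm
Layer 350–200 hPa: Δp = 150 hPa = 15000 Pa, q̄ = 0.000836 kg/kg → 0.000836 × 15000 / 9.8 = 1.28 mm
PW = 19.44 + 9.86 + 13.09 + 1.11 + 1.28 = 44.78 ≈ 44.8 mm.
Rainfall = ε × PW = 0.27 × 44.8 = 12.1 mm.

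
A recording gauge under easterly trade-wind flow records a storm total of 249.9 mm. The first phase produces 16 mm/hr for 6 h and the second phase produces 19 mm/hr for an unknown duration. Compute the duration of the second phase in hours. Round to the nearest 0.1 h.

Known phases: 16 × 6 = 96 mm.
Remaining depth = 249.9 − 96 = 153.9 mm.
Duration = 153.9 / 19 = 8.1 h.

duration ≈ 8.1 h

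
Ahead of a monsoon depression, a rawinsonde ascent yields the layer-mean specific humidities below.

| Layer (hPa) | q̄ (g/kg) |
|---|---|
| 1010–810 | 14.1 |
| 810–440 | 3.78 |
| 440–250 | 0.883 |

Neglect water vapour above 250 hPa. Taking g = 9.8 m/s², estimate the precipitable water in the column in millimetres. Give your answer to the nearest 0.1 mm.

Precipitable water is the column-integrated vapour mass per unit area: PW = (1/g) Σ q̄ Δp, with q in kg/kg and Δp in Pa (1 kg/m² of water = 1 mm).
Layer 1010–810 hPa: Δp = 200 hPa = 20000 Pa, q̄ = 0.0141 kg/kg → 0.0141 × 20000 / 9.8 = 28.78 mm
Layer 810–440 hPa: Δp = 370 hPa = 37000 Pa, q̄ = 0.00378 kg/kg → 0.00378 × 37000 / 9.8 = 14.27 mm
Layer 440–250 hPa: Δp = 190 hPa = 19000 Pa, q̄ = 0.000883 kg/kg → 0.000883 × 19000 / 9.8 = 1.71 mm
PW = 28.78 + 14.27 + 1.71 = 44.76 ≈ 44.8 mm.

PW ≈ 44.8 mm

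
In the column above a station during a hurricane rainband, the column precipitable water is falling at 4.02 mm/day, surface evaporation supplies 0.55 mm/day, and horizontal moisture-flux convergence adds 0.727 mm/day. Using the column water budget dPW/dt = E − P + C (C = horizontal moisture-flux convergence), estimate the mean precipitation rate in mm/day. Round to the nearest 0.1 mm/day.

dPW/dt = -4.02 mm/day.
P = E + C − dPW/dt = 0.55 + (0.727) − (-4.02) = 5.3 mm/day.

P ≈ 5.3 mm/day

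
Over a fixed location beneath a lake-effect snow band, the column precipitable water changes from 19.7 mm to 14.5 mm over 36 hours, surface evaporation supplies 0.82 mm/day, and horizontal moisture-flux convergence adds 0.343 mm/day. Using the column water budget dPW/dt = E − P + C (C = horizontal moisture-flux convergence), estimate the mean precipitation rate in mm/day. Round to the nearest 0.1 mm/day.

dPW/dt = (14.5 − 19.7) mm / (36/24 day) = -3.467 mm/day.
P = E + C − dPW/dt = 0.82 + (0.343) − (-3.467) = 4.6 mm/day.

P ≈ 4.6 mm/day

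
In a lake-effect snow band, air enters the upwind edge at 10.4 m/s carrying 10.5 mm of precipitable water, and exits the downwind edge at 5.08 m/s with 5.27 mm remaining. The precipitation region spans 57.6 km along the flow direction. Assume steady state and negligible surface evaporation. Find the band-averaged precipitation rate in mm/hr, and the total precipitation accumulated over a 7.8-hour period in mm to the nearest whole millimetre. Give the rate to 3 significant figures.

R ≈ 5.15 mm/hr; total ≈ 40 mm

Column moisture flux per unit crosswind length is F = V × PW.
Inflow: F_in = 10.4 × 10.5 = 109.2 mm·m/s
Outflow: F_out = 5.08 × 5.27 = 26.7716 mm·m/s
Steady-state rate R = (F_in − F_out)/L = (109.2 − 26.7716) / 57600 m = 1.431e-03 mm/s.
R = 1.431e-03 × 3600 = 5.15 mm/hr.
Over 7.8 h: total = 5.15 × 7.8 = 40.17 ≈ 40 mm.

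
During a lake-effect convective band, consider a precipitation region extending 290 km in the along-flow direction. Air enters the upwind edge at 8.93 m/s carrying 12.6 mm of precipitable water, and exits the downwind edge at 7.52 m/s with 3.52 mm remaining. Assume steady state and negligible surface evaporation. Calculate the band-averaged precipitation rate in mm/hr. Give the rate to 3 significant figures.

R ≈ 1.07 mm/hr

Column moisture flux per unit crosswind length is F = V × PW.
Inflow: F_in = 8.93 × 12.6 = 112.518 mm·m/s
Outflow: F_out = 7.52 × 3.52 = 26.4704 mm·m/s
Steady-state rate R = (F_in − F_out)/L = (112.518 − 26.4704) / 290000 m = 2.967e-04 mm/s.
R = 2.967e-04 × 3600 = 1.07 mm/hr.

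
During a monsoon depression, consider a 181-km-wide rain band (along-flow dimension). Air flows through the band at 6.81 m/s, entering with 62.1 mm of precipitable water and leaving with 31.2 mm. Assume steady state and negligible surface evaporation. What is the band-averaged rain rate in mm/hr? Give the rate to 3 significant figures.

Column moisture flux per unit crosswind length is F = V × PW.
Inflow: F_in = 6.81 × 62.1 = 422.901 mm·m/s
Outflow: F_out = 6.81 × 31.2 = 212.472 mm·m/s
Steady-state rate R = (F_in − F_out)/L = (422.901 − 212.472) / 181000 m = 1.163e-03 mm/s.
R = 1.163e-03 × 3600 = 4.19 mm/hr.

R ≈ 4.19 mm/hr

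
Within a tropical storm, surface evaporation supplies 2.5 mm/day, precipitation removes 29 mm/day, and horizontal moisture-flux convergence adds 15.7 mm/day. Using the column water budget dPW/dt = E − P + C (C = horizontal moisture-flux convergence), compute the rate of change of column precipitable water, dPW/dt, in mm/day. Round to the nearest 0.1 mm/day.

dPW/dt ≈ -10.8 mm/day

dPW/dt = E − P + C = 2.5 − 29 + (15.7) = -10.8 mm/day.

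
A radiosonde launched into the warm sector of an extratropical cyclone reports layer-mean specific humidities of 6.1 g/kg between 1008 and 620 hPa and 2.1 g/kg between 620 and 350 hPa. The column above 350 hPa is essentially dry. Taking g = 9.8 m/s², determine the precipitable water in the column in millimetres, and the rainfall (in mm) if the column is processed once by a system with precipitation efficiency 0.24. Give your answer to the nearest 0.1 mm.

Precipitable water is the column-integrated vapour mass per unit area: PW = (1/g) Σ q̄ Δp, with q in kg/kg and Δp in Pa (1 kg/m² of water = 1 mm).
Layer 1008–620 hPa: Δp = 388 hPa = 38800 Pa, q̄ = 0.0061 kg/kg → 0.0061 × 38800 / 9.8 = 24.15 mm
Layer 620–350 hPa: Δp = 270 hPa = 27000 Pa, q̄ = 0.0021 kg/kg → 0.0021 × 27000 / 9.8 = 5.79 mm
PW = 24.15 + 5.79 = 29.94 ≈ 29.9 mm.
Rainfall = ε × PW = 0.24 × 29.9 = 7.2 mm.

PW ≈ 29.9 mm; rainfall ≈ 7.2 mm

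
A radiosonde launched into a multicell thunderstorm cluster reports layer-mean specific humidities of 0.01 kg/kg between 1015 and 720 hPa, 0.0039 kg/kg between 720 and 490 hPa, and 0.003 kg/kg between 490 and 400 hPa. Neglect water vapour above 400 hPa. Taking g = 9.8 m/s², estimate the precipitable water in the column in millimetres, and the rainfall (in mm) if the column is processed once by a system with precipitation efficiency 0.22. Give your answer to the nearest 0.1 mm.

PW ≈ 42.0 mm; rainfall ≈ 9.2 mm

Precipitable water is the column-integrated vapour mass per unit area: PW = (1/g) Σ q̄ Δp, with q in kg/kg and Δp in Pa (1 kg/m² of water = 1 mm).
Layer 1015–720 hPa: Δp = 295 hPa = 29500 Pa, q̄ = 0.01 kg/kg → 0.01 × 29500 / 9.8 = 30.10 mm
Layer 720–490 hPa: Δp = 230 hPa = 23000 Pa, q̄ = 0.0039 kg/kg → 0.0039 × 23000 / 9.8 = 9.15 mm
Layer 490–400 hPa: Δp = 90 hPa = 9000 Pa, q̄ = 0.003 kg/kg → 0.003 × 9000 / 9.8 = 2.76 mm
PW = 30.10 + 9.15 + 2.76 = 42.01 ≈ 42.0 mm.
Rainfall = ε × PW = 0.22 × 42.0 = 9.2 mm.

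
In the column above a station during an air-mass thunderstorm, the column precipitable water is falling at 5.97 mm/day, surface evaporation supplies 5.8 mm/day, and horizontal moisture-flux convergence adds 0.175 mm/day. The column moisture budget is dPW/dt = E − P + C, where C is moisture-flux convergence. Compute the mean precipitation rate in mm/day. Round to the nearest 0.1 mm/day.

P ≈ 11.9 mm/day

dPW/dt = -5.97 mm/day.
P = E + C − dPW/dt = 5.8 + (0.175) − (-5.97) = 11.9 mm/day.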